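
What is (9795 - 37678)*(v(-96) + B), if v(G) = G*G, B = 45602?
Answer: -1528490294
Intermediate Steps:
v(G) = G²
(9795 - 37678)*(v(-96) + B) = (9795 - 37678)*((-96)² + 45602) = -27883*(9216 + 45602) = -27883*54818 = -1528490294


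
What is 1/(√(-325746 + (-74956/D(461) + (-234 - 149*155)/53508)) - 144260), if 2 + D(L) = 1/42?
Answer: -128136463728/18485221905806767 - 14*I*√28963686099649665/92426109529033835 ≈ -6.9318e-6 - 2.5779e-8*I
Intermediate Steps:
D(L) = -83/42 (D(L) = -2 + 1/42 = -83/42)
1/(√(-325746 + (-74956/D(461) + (-234 - 149*155)/53508)) - 144260) = 1/(√(-325746 + (-74956/(-83/42) + (-234 - 149*155)/53508)) - 144260) = 1/(√(-325746 + (-74956*(-42/83) + (-234 - 23095)*(1/53508))) - 144260) = 1/(√(-325746 + (3148152/83 - 23329*1/53508)) - 144260) = 1/(√(-325746 + (3148152/83 - 23329/53508)) - 144260) = 1/(√(-325746 + 168449380909/4441164) - 144260) = 1/(√(-1278242027435/4441164) - 144260) = 1/(I*√28963686099649665/317226 - 144260) = 1/(-144260 + I*√28963686099649665/317226)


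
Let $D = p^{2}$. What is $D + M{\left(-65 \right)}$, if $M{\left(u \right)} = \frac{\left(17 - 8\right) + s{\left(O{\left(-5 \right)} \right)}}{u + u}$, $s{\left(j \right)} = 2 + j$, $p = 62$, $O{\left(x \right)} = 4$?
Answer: $\frac{99941}{26} \approx 3843.9$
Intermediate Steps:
$M{\left(u \right)} = \frac{15}{2 u}$ ($M{\left(u \right)} = \frac{\left(17 - 8\right) + \left(2 + 4\right)}{u + u} = \frac{9 + 6}{2 u} = 15 \frac{1}{2 u} = \frac{15}{2 u}$)
$D = 3844$ ($D = 62^{2} = 3844$)
$D + M{\left(-65 \right)} = 3844 + \frac{15}{2 \left(-65\right)} = 3844 + \frac{15}{2} \left(- \frac{1}{65}\right) = 3844 - \frac{3}{26} = \frac{99941}{26}$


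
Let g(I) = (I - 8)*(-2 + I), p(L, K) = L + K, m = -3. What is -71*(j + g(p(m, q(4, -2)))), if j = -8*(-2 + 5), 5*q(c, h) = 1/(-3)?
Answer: -512336/225 ≈ -2277.0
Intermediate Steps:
q(c, h) = -1/15 (q(c, h) = (⅕)/(-3) = (⅕)*(-⅓) = -1/15)
p(L, K) = K + L
g(I) = (-8 + I)*(-2 + I)
j = -24 (j = -8*3 = -24)
-71*(j + g(p(m, q(4, -2)))) = -71*(-24 + (16 + (-1/15 - 3)² - 10*(-1/15 - 3))) = -71*(-24 + (16 + (-46/15)² - 10*(-46/15))) = -71*(-24 + (16 + 2116/225 + 92/3)) = -71*(-24 + 12616/225) = -71*7216/225 = -512336/225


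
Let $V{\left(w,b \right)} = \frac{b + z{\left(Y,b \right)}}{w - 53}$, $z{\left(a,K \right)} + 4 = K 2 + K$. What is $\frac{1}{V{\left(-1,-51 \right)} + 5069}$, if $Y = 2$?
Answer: $\frac{27}{136967} \approx 0.00019713$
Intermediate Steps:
$z{\left(a,K \right)} = -4 + 3 K$ ($z{\left(a,K \right)} = -4 + \left(K 2 + K\right) = -4 + \left(2 K + K\right) = -4 + 3 K$)
$V{\left(w,b \right)} = \frac{-4 + 4 b}{-53 + w}$ ($V{\left(w,b \right)} = \frac{b + \left(-4 + 3 b\right)}{w - 53} = \frac{-4 + 4 b}{-53 + w}$)
$\frac{1}{V{\left(-1,-51 \right)} + 5069} = \frac{1}{\frac{4 \left(-1 - 51\right)}{-53 - 1} + 5069} = \frac{1}{4 \frac{1}{-54} \left(-52\right) + 5069} = \frac{1}{4 \left(- \frac{1}{54}\right) \left(-52\right) + 5069} = \frac{1}{\frac{104}{27} + 5069} = \frac{1}{\frac{136967}{27}} = \frac{27}{136967}$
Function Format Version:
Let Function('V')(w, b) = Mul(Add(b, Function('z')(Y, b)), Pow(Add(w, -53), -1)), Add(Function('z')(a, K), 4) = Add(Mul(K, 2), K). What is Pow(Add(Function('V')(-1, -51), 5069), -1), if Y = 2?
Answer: Rational(27, 136967) ≈ 0.00019713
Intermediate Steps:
Function('z')(a, K) = Add(-4, Mul(3, K)) (Function('z')(a, K) = Add(-4, Add(Mul(K, 2), K)) = Add(-4, Add(Mul(2, K), K)) = Add(-4, Mul(3, K)))
Function('V')(w, b) = Mul(Pow(Add(-53, w), -1), Add(-4, Mul(4, b))) (Function('V')(w, b) = Mul(Add(b, Add(-4, Mul(3, b))), Pow(Add(w, -53), -1)) = Mul(Add(-4, Mul(4, b)), Pow(Add(-53, w), -1)) = Mul(Pow(Add(-53, w), -1), Add(-4, Mul(4, b))))
Pow(Add(Function('V')(-1, -51), 5069), -1) = Pow(Add(Mul(4, Pow(Add(-53, -1), -1), Add(-1, -51)), 5069), -1) = Pow(Add(Mul(4, Pow(-54, -1), -52), 5069), -1) = Pow(Add(Mul(4, Rational(-1, 54), -52), 5069), -1) = Pow(Add(Rational(104, 27), 5069), -1) = Pow(Rational(136967, 27), -1) = Rational(27, 136967)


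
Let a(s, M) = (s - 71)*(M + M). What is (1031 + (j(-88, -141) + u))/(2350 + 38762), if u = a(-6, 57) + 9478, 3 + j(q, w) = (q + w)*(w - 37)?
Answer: 21245/20556 ≈ 1.0335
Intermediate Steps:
a(s, M) = 2*M*(-71 + s) (a(s, M) = (-71 + s)*(2*M) = 2*M*(-71 + s))
j(q, w) = -3 + (-37 + w)*(q + w) (j(q, w) = -3 + (q + w)*(w - 37) = -3 + (q + w)*(-37 + w) = -3 + (-37 + w)*(q + w))
u = 700 (u = 2*57*(-71 - 6) + 9478 = 2*57*(-77) + 9478 = -8778 + 9478 = 700)
(1031 + (j(-88, -141) + u))/(2350 + 38762) = (1031 + ((-3 + (-141)**2 - 37*(-88) - 37*(-141) - 88*(-141)) + 700))/(2350 + 38762) = (1031 + ((-3 + 19881 + 3256 + 5217 + 12408) + 700))/41112 = (1031 + (40759 + 700))*(1/41112) = (1031 + 41459)*(1/41112) = 42490*(1/41112) = 21245/20556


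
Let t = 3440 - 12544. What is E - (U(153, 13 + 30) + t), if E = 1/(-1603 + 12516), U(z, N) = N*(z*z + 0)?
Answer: -10885531978/10913 ≈ -9.9748e+5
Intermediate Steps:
U(z, N) = N*z² (U(z, N) = N*(z² + 0) = N*z²)
t = -9104
E = 1/10913 ≈ 9.1634e-5
E - (U(153, 13 + 30) + t) = 1/10913 - ((13 + 30)*153² - 9104) = 1/10913 - (43*23409 - 9104) = 1/10913 - (1006587 - 9104) = 1/10913 - 1*997483 = 1/10913 - 997483 = -10885531978/10913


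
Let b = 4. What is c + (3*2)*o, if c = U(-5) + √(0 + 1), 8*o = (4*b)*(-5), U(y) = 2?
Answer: -57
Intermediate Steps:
o = -10 (o = ((4*4)*(-5))/8 = (16*(-5))/8 = (⅛)*(-80) = -10)
c = 3 (c = 2 + √(0 + 1) = 2 + √1 = 2 + 1 = 3)
c + (3*2)*o = 3 + (3*2)*(-10) = 3 + 6*(-10) = 3 - 60 = -57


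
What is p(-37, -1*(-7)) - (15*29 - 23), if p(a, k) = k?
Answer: -405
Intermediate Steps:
p(-37, -1*(-7)) - (15*29 - 23) = -1*(-7) - (15*29 - 23) = 7 - (435 - 23) = 7 - 1*412 = 7 - 412 = -405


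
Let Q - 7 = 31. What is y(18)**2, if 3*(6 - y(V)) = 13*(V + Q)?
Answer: 504100/9 ≈ 56011.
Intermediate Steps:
Q = 38 (Q = 7 + 31 = 38)
y(V) = -476/3 - 13*V/3 (y(V) = 6 - 13*(V + 38)/3 = 6 - 13*(38 + V)/3 = 6 - (494 + 13*V)/3 = 6 + (-494/3 - 13*V/3) = -476/3 - 13*V/3)
y(18)**2 = (-476/3 - 13/3*18)**2 = (-476/3 - 78)**2 = (-710/3)**2 = 504100/9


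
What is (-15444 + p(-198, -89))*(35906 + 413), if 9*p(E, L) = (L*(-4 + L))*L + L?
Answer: -31805928422/9 ≈ -3.5340e+9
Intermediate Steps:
p(E, L) = L/9 + L²*(-4 + L)/9 (p(E, L) = ((L*(-4 + L))*L + L)/9 = (L²*(-4 + L) + L)/9 = (L + L²*(-4 + L))/9 = L/9 + L²*(-4 + L)/9)
(-15444 + p(-198, -89))*(35906 + 413) = (-15444 + (⅑)*(-89)*(1 + (-89)² - 4*(-89)))*(35906 + 413) = (-15444 + (⅑)*(-89)*(1 + 7921 + 356))*36319 = (-15444 + (⅑)*(-89)*8278)*36319 = (-15444 - 736742/9)*36319 = -875738/9*36319 = -31805928422/9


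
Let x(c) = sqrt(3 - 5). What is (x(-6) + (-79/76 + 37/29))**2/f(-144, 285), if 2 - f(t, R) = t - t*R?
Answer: 1349113/28378192672 - 521*I*sqrt(2)/45065188 ≈ 4.754e-5 - 1.635e-5*I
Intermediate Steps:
x(c) = I*sqrt(2) (x(c) = sqrt(-2) = I*sqrt(2))
f(t, R) = 2 - t + R*t (f(t, R) = 2 - (t - t*R) = 2 - (t - R*t) = 2 + (-t + R*t) = 2 - t + R*t)
(x(-6) + (-79/76 + 37/29))**2/f(-144, 285) = (I*sqrt(2) + (-79/76 + 37/29))**2/(2 - 1*(-144) + 285*(-144)) = (I*sqrt(2) + (-79*1/76 + 37*(1/29)))**2/(2 + 144 - 41040) = (I*sqrt(2) + (-79/76 + 37/29))**2/(-40894) = (I*sqrt(2) + 521/2204)**2*(-1/40894) = (521/2204 + I*sqrt(2))**2*(-1/40894) = -(521/2204 + I*sqrt(2))**2/40894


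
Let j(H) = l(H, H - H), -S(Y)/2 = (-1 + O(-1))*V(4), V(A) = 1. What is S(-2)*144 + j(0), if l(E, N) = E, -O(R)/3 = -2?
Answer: -1440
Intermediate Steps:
O(R) = 6 (O(R) = -3*(-2) = 6)
S(Y) = -10 (S(Y) = -2*(-1 + 6) = -10)
j(H) = H
S(-2)*144 + j(0) = -10*144 + 0 = -1440 + 0 = -1440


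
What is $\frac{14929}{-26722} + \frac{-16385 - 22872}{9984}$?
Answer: $- \frac{599038345}{133396224} \approx -4.4907$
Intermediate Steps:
$\frac{14929}{-26722} + \frac{-16385 - 22872}{9984} = 14929 \left(- \frac{1}{26722}\right) + \left(-16385 - 22872\right) \frac{1}{9984} = - \frac{14929}{26722} - \frac{39257}{9984} = - \frac{599038345}{133396224}$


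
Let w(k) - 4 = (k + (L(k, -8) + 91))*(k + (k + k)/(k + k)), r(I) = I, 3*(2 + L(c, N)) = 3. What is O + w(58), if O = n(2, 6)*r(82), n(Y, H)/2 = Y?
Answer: 9064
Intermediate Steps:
L(c, N) = -1 (L(c, N) = -2 + (⅓)*3 = -2 + 1 = -1)
n(Y, H) = 2*Y
O = 328 (O = (2*2)*82 = 4*82 = 328)
w(k) = 4 + (1 + k)*(90 + k) (w(k) = 4 + (k + (-1 + 91))*(k + (k + k)/(k + k)) = 4 + (k + 90)*(k + (2*k)/((2*k))) = 4 + (90 + k)*(k + (2*k)*(1/(2*k))) = 4 + (90 + k)*(k + 1) = 4 + (90 + k)*(1 + k) = 4 + (1 + k)*(90 + k))
O + w(58) = 328 + (94 + 58² + 91*58) = 328 + (94 + 3364 + 5278) = 328 + 8736 = 9064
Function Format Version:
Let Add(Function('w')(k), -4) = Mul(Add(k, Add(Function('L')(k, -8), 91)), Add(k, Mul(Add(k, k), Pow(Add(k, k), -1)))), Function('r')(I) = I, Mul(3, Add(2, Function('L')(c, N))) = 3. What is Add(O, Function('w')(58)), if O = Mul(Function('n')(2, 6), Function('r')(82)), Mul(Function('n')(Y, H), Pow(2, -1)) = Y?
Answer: 9064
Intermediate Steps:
Function('L')(c, N) = -1 (Function('L')(c, N) = Add(-2, Mul(Rational(1, 3), 3)) = Add(-2, 1) = -1)
Function('n')(Y, H) = Mul(2, Y)
O = 328 (O = Mul(Mul(2, 2), 82) = Mul(4, 82) = 328)
Function('w')(k) = Add(4, Mul(Add(1, k), Add(90, k))) (Function('w')(k) = Add(4, Mul(Add(k, Add(-1, 91)), Add(k, Mul(Add(k, k), Pow(Add(k, k), -1))))) = Add(4, Mul(Add(k, 90), Add(k, Mul(Mul(2, k), Pow(Mul(2, k), -1))))) = Add(4, Mul(Add(90, k), Add(k, Mul(Mul(2, k), Mul(Rational(1, 2), Pow(k, -1)))))) = Add(4, Mul(Add(90, k), Add(k, 1))) = Add(4, Mul(Add(90, k), Add(1, k))) = Add(4, Mul(Add(1, k), Add(90, k))))
Add(O, Function('w')(58)) = Add(328, Add(94, Pow(58, 2), Mul(91, 58))) = Add(328, Add(94, 3364, 5278)) = Add(328, 8736) = 9064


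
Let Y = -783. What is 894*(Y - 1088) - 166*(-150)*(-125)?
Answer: -4785174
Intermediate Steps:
894*(Y - 1088) - 166*(-150)*(-125) = 894*(-783 - 1088) - 166*(-150)*(-125) = 894*(-1871) + 24900*(-125) = -1672674 - 3112500 = -4785174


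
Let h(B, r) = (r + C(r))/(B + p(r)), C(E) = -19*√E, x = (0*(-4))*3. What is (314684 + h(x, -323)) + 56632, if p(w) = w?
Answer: 371317 + I*√323/17 ≈ 3.7132e+5 + 1.0572*I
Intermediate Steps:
x = 0 (x = 0*3 = 0)
h(B, r) = (r - 19*√r)/(B + r)
(314684 + h(x, -323)) + 56632 = (314684 + (-323 - 19*I*√323)/(0 - 323)) + 56632 = (314684 + (-323 - 19*I*√323)/(-323)) + 56632 = (314684 - (-323 - 19*I*√323)/323) + 56632 = (314684 + (1 + I*√323/17)) + 56632 = (314685 + I*√323/17) + 56632 = 371317 + I*√323/17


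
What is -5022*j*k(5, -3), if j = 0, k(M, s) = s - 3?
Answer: 0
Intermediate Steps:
k(M, s) = -3 + s
-5022*j*k(5, -3) = -0*(-3 - 3) = -0*(-6) = -5022*0 = 0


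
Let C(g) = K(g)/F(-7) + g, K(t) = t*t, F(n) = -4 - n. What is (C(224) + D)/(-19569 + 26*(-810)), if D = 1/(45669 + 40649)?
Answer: -4389097667/10521042066 ≈ -0.41717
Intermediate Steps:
K(t) = t²
D = 1/86318 ≈ 1.1585e-5
C(g) = g + g²/3 (C(g) = g²/(-4 - 1*(-7)) + g = g²/(-4 + 7) + g = g²/3 + g = g + g²/3)
(C(224) + D)/(-19569 + 26*(-810)) = ((⅓)*224*(3 + 224) + 1/86318)/(-19569 + 26*(-810)) = ((⅓)*224*227 + 1/86318)/(-19569 - 21060) = (50848/3 + 1/86318)/(-40629) = (4389097667/258954)*(-1/40629) = -4389097667/10521042066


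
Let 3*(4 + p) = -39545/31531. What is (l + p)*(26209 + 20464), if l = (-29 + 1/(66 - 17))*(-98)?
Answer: 12518921572619/94593 ≈ 1.3235e+8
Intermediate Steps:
p = -417917/94593 (p = -4 + (-39545/31531)/3 = -4 + (-39545*1/31531)/3 = -4 + (1/3)*(-39545/31531) = -4 - 39545/94593 = -417917/94593 ≈ -4.4181)
l = 2840 (l = (-29 + 1/49)*(-98) = -1420/49*(-98) = 2840)
(l + p)*(26209 + 20464) = (2840 - 417917/94593)*(26209 + 20464) = (268226203/94593)*46673 = 12518921572619/94593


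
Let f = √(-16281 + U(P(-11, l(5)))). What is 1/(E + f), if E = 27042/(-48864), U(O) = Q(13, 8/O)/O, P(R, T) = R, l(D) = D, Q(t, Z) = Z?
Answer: -4441305968/130661723525777 - 729572096*I*√1969993/130661723525777 ≈ -3.3991e-5 - 0.007837*I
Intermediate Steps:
U(O) = 8/O² (U(O) = (8/O)/O = 8/O²)
E = -4507/8144 (E = 27042*(-1/48864) = -4507/8144 ≈ -0.55341)
f = I*√1969993/11 (f = √(-16281 + 8/(-11)²) = √(-16281 + 8*(1/121)) = √(-16281 + 8/121) = √(-1969993/121) = I*√1969993/11 ≈ 127.6*I)
1/(E + f) = 1/(-4507/8144 + I*√1969993/11)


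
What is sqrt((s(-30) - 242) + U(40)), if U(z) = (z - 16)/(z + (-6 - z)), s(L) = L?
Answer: 2*I*sqrt(69) ≈ 16.613*I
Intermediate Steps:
U(z) = 8/3 - z/6 (U(z) = (-16 + z)/(-6) = (-16 + z)*(-1/6) = 8/3 - z/6)
sqrt((s(-30) - 242) + U(40)) = sqrt((-30 - 242) + (8/3 - 1/6*40)) = sqrt(-272 + (8/3 - 20/3)) = sqrt(-272 - 4) = sqrt(-276) = 2*I*sqrt(69)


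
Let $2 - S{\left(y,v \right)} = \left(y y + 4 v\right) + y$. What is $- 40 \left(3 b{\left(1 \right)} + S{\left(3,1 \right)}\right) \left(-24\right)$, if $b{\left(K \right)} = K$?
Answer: $-10560$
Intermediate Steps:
$S{\left(y,v \right)} = 2 - y - y^{2} - 4 v$ ($S{\left(y,v \right)} = 2 - \left(\left(y y + 4 v\right) + y\right) = 2 - \left(\left(y^{2} + 4 v\right) + y\right) = 2 - \left(y + y^{2} + 4 v\right) = 2 - y - y^{2} - 4 v$)
$- 40 \left(3 b{\left(1 \right)} + S{\left(3,1 \right)}\right) \left(-24\right) = - 40 \left(3 \cdot 1 - 14\right) \left(-24\right) = - 40 \left(3 - 14\right) \left(-24\right) = \left(-40\right) \left(-11\right) \left(-24\right) = 440 \left(-24\right) = -10560$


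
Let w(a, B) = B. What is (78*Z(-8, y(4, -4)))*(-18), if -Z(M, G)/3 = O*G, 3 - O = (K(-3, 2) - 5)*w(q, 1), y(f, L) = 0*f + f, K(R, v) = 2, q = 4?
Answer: 101088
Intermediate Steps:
y(f, L) = f (y(f, L) = 0 + f = f)
O = 6 (O = 3 - (2 - 5) = 3 - (-3) = 3 - 1*(-3) = 3 + 3 = 6)
Z(M, G) = -18*G
(78*Z(-8, y(4, -4)))*(-18) = (78*(-18*4))*(-18) = (78*(-72))*(-18) = -5616*(-18) = 101088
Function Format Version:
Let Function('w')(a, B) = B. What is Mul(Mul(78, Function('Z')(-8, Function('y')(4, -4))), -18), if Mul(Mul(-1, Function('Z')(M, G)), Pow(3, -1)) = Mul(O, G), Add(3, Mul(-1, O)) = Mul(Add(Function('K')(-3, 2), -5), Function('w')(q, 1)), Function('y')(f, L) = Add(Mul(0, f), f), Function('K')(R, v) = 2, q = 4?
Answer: 101088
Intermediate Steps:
Function('y')(f, L) = f (Function('y')(f, L) = Add(0, f) = f)
O = 6 (O = Add(3, Mul(-1, Mul(Add(2, -5), 1))) = Add(3, Mul(-1, Mul(-3, 1))) = Add(3, Mul(-1, -3)) = Add(3, 3) = 6)
Function('Z')(M, G) = Mul(-18, G) (Function('Z')(M, G) = Mul(-3, Mul(6, G)) = Mul(-18, G))
Mul(Mul(78, Function('Z')(-8, Function('y')(4, -4))), -18) = Mul(Mul(78, Mul(-18, 4)), -18) = Mul(Mul(78, -72), -18) = Mul(-5616, -18) = 101088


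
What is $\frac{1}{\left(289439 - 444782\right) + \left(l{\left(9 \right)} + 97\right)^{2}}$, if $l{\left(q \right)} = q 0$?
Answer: $- \frac{1}{145934} \approx -6.8524 \cdot 10^{-6}$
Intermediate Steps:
$l{\left(q \right)} = 0$
$\frac{1}{\left(289439 - 444782\right) + \left(l{\left(9 \right)} + 97\right)^{2}} = \frac{1}{\left(289439 - 444782\right) + \left(0 + 97\right)^{2}} = \frac{1}{-155343 + 97^{2}} = \frac{1}{-155343 + 9409} = \frac{1}{-145934} = - \frac{1}{145934}$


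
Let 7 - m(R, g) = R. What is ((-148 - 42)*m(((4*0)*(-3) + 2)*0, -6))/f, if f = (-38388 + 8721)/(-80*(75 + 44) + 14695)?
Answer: 2294250/9889 ≈ 232.00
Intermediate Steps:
m(R, g) = 7 - R
f = -9889/1725 (f = -29667/(-80*119 + 14695) = -29667/(-9520 + 14695) = -29667/5175 = -29667*1/5175 = -9889/1725 ≈ -5.7327)
((-148 - 42)*m(((4*0)*(-3) + 2)*0, -6))/f = ((-148 - 42)*(7 - ((4*0)*(-3) + 2)*0))/(-9889/1725) = -190*(7 - (0*(-3) + 2)*0)*(-1725/9889) = -190*(7 - (0 + 2)*0)*(-1725/9889) = -190*(7 - 2*0)*(-1725/9889) = -190*(7 - 1*0)*(-1725/9889) = -190*(7 + 0)*(-1725/9889) = -190*7*(-1725/9889) = -1330*(-1725/9889) = 2294250/9889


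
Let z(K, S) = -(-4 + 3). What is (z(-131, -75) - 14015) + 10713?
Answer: -3301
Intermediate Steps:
z(K, S) = 1 (z(K, S) = -1*(-1) = 1)
(z(-131, -75) - 14015) + 10713 = (1 - 14015) + 10713 = -14014 + 10713 = -3301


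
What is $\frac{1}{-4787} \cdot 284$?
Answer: $- \frac{284}{4787} \approx -0.059327$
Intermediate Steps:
$\frac{1}{-4787} \cdot 284 = \left(- \frac{1}{4787}\right) 284 = - \frac{284}{4787}$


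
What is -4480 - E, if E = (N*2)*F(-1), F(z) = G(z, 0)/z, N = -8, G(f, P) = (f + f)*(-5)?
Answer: -4640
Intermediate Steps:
G(f, P) = -10*f (G(f, P) = (2*f)*(-5) = -10*f)
F(z) = -10 (F(z) = (-10*z)/z = -10)
E = 160 (E = -8*2*(-10) = -16*(-10) = 160)
-4480 - E = -4480 - 1*160 = -4480 - 160 = -4640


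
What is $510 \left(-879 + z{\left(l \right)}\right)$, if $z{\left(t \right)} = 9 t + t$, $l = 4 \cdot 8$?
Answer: $-285090$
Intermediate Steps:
$l = 32$
$z{\left(t \right)} = 10 t$
$510 \left(-879 + z{\left(l \right)}\right) = 510 \left(-879 + 10 \cdot 32\right) = 510 \left(-879 + 320\right) = 510 \left(-559\right) = -285090$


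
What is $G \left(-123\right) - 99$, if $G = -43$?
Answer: $5190$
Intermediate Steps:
$G \left(-123\right) - 99 = \left(-43\right) \left(-123\right) - 99 = 5289 - 99 = 5190$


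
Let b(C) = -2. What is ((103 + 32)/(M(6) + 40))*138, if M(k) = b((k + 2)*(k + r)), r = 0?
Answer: 9315/19 ≈ 490.26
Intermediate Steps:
M(k) = -2
((103 + 32)/(M(6) + 40))*138 = ((103 + 32)/(-2 + 40))*138 = (135/38)*138 = 9315/19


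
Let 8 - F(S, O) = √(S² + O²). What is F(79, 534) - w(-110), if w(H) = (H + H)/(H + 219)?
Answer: 1092/109 - √291397 ≈ -529.79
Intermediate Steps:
F(S, O) = 8 - √(O² + S²) (F(S, O) = 8 - √(S² + O²) = 8 - √(O² + S²))
w(H) = 2*H/(219 + H) (w(H) = (2*H)/(219 + H) = 2*H/(219 + H))
F(79, 534) - w(-110) = (8 - √(534² + 79²)) - 2*(-110)/(219 - 110) = (8 - √(285156 + 6241)) - 2*(-110)/109 = (8 - √291397) - 2*(-110)/109 = (8 - √291397) - 1*(-220/109) = (8 - √291397) + 220/109 = 1092/109 - √291397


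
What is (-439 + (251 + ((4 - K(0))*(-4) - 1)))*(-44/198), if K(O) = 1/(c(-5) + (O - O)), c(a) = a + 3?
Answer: 46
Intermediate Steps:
c(a) = 3 + a
K(O) = -½ (K(O) = 1/((3 - 5) + (O - O)) = 1/(-2 + 0) = 1/(-2) = -½)
(-439 + (251 + ((4 - K(0))*(-4) - 1)))*(-44/198) = (-439 + (251 + ((4 - 1*(-½))*(-4) - 1)))*(-44/198) = (-439 + (251 + ((4 + ½)*(-4) - 1)))*(-44*1/198) = (-439 + (251 + ((9/2)*(-4) - 1)))*(-2/9) = (-439 + (251 + (-18 - 1)))*(-2/9) = (-439 + (251 - 19))*(-2/9) = (-439 + 232)*(-2/9) = -207*(-2/9) = 46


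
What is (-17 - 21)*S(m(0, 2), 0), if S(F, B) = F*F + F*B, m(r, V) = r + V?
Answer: -152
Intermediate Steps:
m(r, V) = V + r
S(F, B) = F² + B*F
(-17 - 21)*S(m(0, 2), 0) = (-17 - 21)*((2 + 0)*(0 + (2 + 0))) = -76*(0 + 2) = -76*2 = -38*4 = -152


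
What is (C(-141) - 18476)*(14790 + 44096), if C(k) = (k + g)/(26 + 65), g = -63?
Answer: -99017986720/91 ≈ -1.0881e+9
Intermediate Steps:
C(k) = -9/13 + k/91 (C(k) = (k - 63)/(26 + 65) = (-63 + k)/91 = (-63 + k)*(1/91) = -9/13 + k/91)
(C(-141) - 18476)*(14790 + 44096) = ((-9/13 + (1/91)*(-141)) - 18476)*(14790 + 44096) = ((-9/13 - 141/91) - 18476)*58886 = (-204/91 - 18476)*58886 = -1681520/91*58886 = -99017986720/91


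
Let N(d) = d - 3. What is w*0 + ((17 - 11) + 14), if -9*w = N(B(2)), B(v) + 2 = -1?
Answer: 20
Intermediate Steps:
B(v) = -3 (B(v) = -2 - 1 = -3)
N(d) = -3 + d
w = ⅔ (w = -(-3 - 3)/9 = -⅑*(-6) = ⅔ ≈ 0.66667)
w*0 + ((17 - 11) + 14) = (⅔)*0 + ((17 - 11) + 14) = 0 + (6 + 14) = 0 + 20 = 20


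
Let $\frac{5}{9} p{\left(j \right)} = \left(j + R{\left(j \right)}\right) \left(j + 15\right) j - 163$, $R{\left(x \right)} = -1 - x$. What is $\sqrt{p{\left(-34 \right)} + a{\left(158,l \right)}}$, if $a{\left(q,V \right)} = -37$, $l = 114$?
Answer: $\frac{i \sqrt{37330}}{5} \approx 38.642 i$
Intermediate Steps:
$p{\left(j \right)} = - \frac{1467}{5} + \frac{9 j \left(-15 - j\right)}{5}$ ($p{\left(j \right)} = \frac{9 \left(\left(j - \left(1 + j\right)\right) \left(j + 15\right) j - 163\right)}{5} = \frac{9 \left(- (15 + j) j - 163\right)}{5} = \frac{9 \left(\left(-15 - j\right) j - 163\right)}{5} = \frac{9 \left(j \left(-15 - j\right) - 163\right)}{5} = \frac{9 \left(-163 + j \left(-15 - j\right)\right)}{5} = - \frac{1467}{5} + \frac{9 j \left(-15 - j\right)}{5}$)
$\sqrt{p{\left(-34 \right)} + a{\left(158,l \right)}} = \sqrt{\left(- \frac{1467}{5} - -918 - \frac{9 \left(-34\right)^{2}}{5}\right) - 37} = \sqrt{\left(- \frac{1467}{5} + 918 - \frac{10404}{5}\right) - 37} = \sqrt{- \frac{7281}{5} - 37} = \sqrt{- \frac{7466}{5}} = \frac{i \sqrt{37330}}{5}$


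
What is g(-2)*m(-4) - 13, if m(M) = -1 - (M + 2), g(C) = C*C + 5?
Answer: -4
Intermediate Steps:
g(C) = 5 + C² (g(C) = C² + 5 = 5 + C²)
m(M) = -3 - M (m(M) = -1 - (2 + M) = -1 + (-2 - M) = -3 - M)
g(-2)*m(-4) - 13 = (5 + (-2)²)*(-3 - 1*(-4)) - 13 = (5 + 4)*(-3 + 4) - 13 = 9*1 - 13 = 9 - 13 = -4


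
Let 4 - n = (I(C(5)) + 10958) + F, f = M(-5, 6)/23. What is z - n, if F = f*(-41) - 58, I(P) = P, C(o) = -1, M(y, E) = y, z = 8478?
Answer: 445784/23 ≈ 19382.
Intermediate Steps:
f = -5/23 ≈ -0.21739
F = -1129/23 (F = -5/23*(-41) - 58 = 205/23 - 58 = -1129/23 ≈ -49.087)
n = -250790/23 (n = 4 - ((-1 + 10958) - 1129/23) = 4 - (10957 - 1129/23) = 4 - 1*250882/23 = 4 - 250882/23 = -250790/23 ≈ -10904.)
z - n = 8478 - 1*(-250790/23) = 8478 + 250790/23 = 445784/23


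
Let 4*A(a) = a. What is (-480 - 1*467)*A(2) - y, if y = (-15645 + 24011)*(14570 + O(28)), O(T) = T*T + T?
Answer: -257372571/2 ≈ -1.2869e+8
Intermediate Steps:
A(a) = a/4
O(T) = T + T² (O(T) = T² + T = T + T²)
y = 128685812 (y = (-15645 + 24011)*(14570 + 28*(1 + 28)) = 8366*(14570 + 28*29) = 8366*(14570 + 812) = 8366*15382 = 128685812)
(-480 - 1*467)*A(2) - y = (-480 - 1*467)*((¼)*2) - 1*128685812 = (-480 - 467)*(½) - 128685812 = -947*½ - 128685812 = -947/2 - 128685812 = -257372571/2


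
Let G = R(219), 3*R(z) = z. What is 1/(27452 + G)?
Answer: 1/27525 ≈ 3.6331e-5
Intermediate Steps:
R(z) = z/3
G = 73 (G = (⅓)*219 = 73)
1/(27452 + G) = 1/(27452 + 73) = 1/27525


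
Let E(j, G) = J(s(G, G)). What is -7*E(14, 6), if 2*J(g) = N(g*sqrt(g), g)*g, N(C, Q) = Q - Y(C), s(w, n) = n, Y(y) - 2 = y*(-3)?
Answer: -84 - 378*sqrt(6) ≈ -1009.9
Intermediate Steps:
Y(y) = 2 - 3*y (Y(y) = 2 + y*(-3) = 2 - 3*y)
N(C, Q) = -2 + Q + 3*C (N(C, Q) = Q - (2 - 3*C) = Q + (-2 + 3*C) = -2 + Q + 3*C)
J(g) = g*(-2 + g + 3*g**(3/2))/2 (J(g) = ((-2 + g + 3*(g*sqrt(g)))*g)/2 = ((-2 + g + 3*g**(3/2))*g)/2 = (g*(-2 + g + 3*g**(3/2)))/2 = g*(-2 + g + 3*g**(3/2))/2)
E(j, G) = G*(-2 + G + 3*G**(3/2))/2
-7*E(14, 6) = -7*6*(-2 + 6 + 3*6**(3/2))/2 = -7*6*(-2 + 6 + 3*(6*sqrt(6)))/2 = -7*6*(-2 + 6 + 18*sqrt(6))/2 = -7*6*(4 + 18*sqrt(6))/2 = -7*(12 + 54*sqrt(6)) = -84 - 378*sqrt(6)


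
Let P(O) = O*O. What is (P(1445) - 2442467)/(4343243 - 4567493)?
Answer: 177221/112125 ≈ 1.5806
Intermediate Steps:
P(O) = O²
(P(1445) - 2442467)/(4343243 - 4567493) = (1445² - 2442467)/(4343243 - 4567493) = (2088025 - 2442467)/(-224250) = -354442*(-1/224250) = 177221/112125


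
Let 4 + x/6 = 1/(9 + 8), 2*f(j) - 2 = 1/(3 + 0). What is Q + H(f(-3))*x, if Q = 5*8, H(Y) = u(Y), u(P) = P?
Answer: 211/17 ≈ 12.412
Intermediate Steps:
f(j) = 7/6 (f(j) = 1 + 1/(2*(3 + 0)) = 1 + (1/2)/3 = 1 + (1/2)*(1/3) = 1 + 1/6 = 7/6)
H(Y) = Y
Q = 40
x = -402/17 (x = -24 + 6/(9 + 8) = -24 + 6/17 = -402/17 ≈ -23.647)
Q + H(f(-3))*x = 40 + (7/6)*(-402/17) = 40 - 469/17 = 211/17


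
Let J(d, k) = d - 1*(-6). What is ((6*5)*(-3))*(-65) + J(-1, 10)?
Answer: 5855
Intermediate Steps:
J(d, k) = 6 + d (J(d, k) = d + 6 = 6 + d)
((6*5)*(-3))*(-65) + J(-1, 10) = ((6*5)*(-3))*(-65) + (6 - 1) = (30*(-3))*(-65) + 5 = -90*(-65) + 5 = 5850 + 5 = 5855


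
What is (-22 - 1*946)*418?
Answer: -404624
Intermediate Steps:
(-22 - 1*946)*418 = (-22 - 946)*418 = -968*418 = -404624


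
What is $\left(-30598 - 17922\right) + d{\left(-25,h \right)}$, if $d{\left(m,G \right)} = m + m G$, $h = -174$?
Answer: $-44195$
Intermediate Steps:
$d{\left(m,G \right)} = m + G m$
$\left(-30598 - 17922\right) + d{\left(-25,h \right)} = \left(-30598 - 17922\right) - 25 \left(1 - 174\right) = -48520 - -4325 = -48520 + 4325 = -44195$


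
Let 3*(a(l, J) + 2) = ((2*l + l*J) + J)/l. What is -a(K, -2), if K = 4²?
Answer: 49/24 ≈ 2.0417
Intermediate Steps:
K = 16
a(l, J) = -2 + (J + 2*l + J*l)/(3*l) (a(l, J) = -2 + (((2*l + l*J) + J)/l)/3 = -2 + (((2*l + J*l) + J)/l)/3 = -2 + ((J + 2*l + J*l)/l)/3 = -2 + (J + 2*l + J*l)/(3*l))
-a(K, -2) = -(-2 + 16*(-4 - 2))/(3*16) = -(-2 + 16*(-6))/(3*16) = -(-2 - 96)/(3*16) = -(-98)/(3*16) = -1*(-49/24) = 49/24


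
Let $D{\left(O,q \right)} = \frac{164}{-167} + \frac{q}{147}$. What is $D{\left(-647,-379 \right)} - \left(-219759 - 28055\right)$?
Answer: $\frac{6083498485}{24549} \approx 2.4781 \cdot 10^{5}$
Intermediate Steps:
$D{\left(O,q \right)} = - \frac{164}{167} + \frac{q}{147}$ ($D{\left(O,q \right)} = 164 \left(- \frac{1}{167}\right) + q \frac{1}{147} = - \frac{164}{167} + \frac{q}{147}$)
$D{\left(-647,-379 \right)} - \left(-219759 - 28055\right) = \left(- \frac{164}{167} + \frac{1}{147} \left(-379\right)\right) - \left(-219759 - 28055\right) = \left(- \frac{164}{167} - \frac{379}{147}\right) - -247814 = - \frac{87401}{24549} + 247814 = \frac{6083498485}{24549}$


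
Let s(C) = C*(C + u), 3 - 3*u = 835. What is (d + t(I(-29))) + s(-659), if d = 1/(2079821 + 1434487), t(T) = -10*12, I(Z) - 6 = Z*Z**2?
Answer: 2168059777157/3514308 ≈ 6.1692e+5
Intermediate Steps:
u = -832/3 (u = 1 - 1/3*835 = 1 - 835/3 = -832/3 ≈ -277.33)
I(Z) = 6 + Z**3 (I(Z) = 6 + Z*Z**2 = 6 + Z**3)
t(T) = -120
s(C) = C*(-832/3 + C) (s(C) = C*(C - 832/3) = C*(-832/3 + C))
d = 1/3514308 ≈ 2.8455e-7
(d + t(I(-29))) + s(-659) = (1/3514308 - 120) + (1/3)*(-659)*(-832 + 3*(-659)) = -421716959/3514308 + (1/3)*(-659)*(-832 - 1977) = -421716959/3514308 + (1/3)*(-659)*(-2809) = -421716959/3514308 + 1851131/3 = 2168059777157/3514308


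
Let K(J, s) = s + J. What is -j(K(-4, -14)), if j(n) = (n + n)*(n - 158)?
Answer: -6336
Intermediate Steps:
K(J, s) = J + s
j(n) = 2*n*(-158 + n) (j(n) = (2*n)*(-158 + n) = 2*n*(-158 + n))
-j(K(-4, -14)) = -2*(-4 - 14)*(-158 + (-4 - 14)) = -2*(-18)*(-158 - 18) = -2*(-18)*(-176) = -1*6336 = -6336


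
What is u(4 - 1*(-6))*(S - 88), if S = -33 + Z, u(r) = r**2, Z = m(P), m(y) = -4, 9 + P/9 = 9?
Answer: -12500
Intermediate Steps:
P = 0 (P = -81 + 9*9 = -81 + 81 = 0)
Z = -4
S = -37 (S = -33 - 4 = -37)
u(4 - 1*(-6))*(S - 88) = (4 - 1*(-6))**2*(-37 - 88) = (4 + 6)**2*(-125) = 10**2*(-125) = 100*(-125) = -12500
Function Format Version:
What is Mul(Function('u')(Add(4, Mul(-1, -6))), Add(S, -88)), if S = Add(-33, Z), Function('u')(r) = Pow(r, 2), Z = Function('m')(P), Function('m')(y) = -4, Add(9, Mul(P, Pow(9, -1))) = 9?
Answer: -12500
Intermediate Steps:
P = 0 (P = Add(-81, Mul(9, 9)) = Add(-81, 81) = 0)
Z = -4
S = -37 (S = Add(-33, -4) = -37)
Mul(Function('u')(Add(4, Mul(-1, -6))), Add(S, -88)) = Mul(Pow(Add(4, Mul(-1, -6)), 2), Add(-37, -88)) = Mul(Pow(Add(4, 6), 2), -125) = Mul(Pow(10, 2), -125) = Mul(100, -125) = -12500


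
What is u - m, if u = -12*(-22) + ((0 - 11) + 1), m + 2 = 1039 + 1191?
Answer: -1974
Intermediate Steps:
m = 2228 (m = -2 + (1039 + 1191) = -2 + 2230 = 2228)
u = 254 (u = 264 + (-11 + 1) = 264 - 10 = 254)
u - m = 254 - 1*2228 = 254 - 2228 = -1974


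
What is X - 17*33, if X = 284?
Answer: -277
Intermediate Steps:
X - 17*33 = 284 - 17*33 = 284 - 561 = -277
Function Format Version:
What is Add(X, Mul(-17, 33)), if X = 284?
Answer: -277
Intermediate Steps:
Add(X, Mul(-17, 33)) = Add(284, Mul(-17, 33)) = Add(284, -561) = -277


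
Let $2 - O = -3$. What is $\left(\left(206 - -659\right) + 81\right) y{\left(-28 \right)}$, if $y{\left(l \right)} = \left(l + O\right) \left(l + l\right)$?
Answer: $1218448$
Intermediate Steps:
$O = 5$ ($O = 2 - -3 = 2 + 3 = 5$)
$y{\left(l \right)} = 2 l \left(5 + l\right)$ ($y{\left(l \right)} = \left(l + 5\right) \left(l + l\right) = \left(5 + l\right) 2 l = 2 l \left(5 + l\right)$)
$\left(\left(206 - -659\right) + 81\right) y{\left(-28 \right)} = \left(\left(206 - -659\right) + 81\right) 2 \left(-28\right) \left(5 - 28\right) = \left(\left(206 + 659\right) + 81\right) 2 \left(-28\right) \left(-23\right) = \left(865 + 81\right) 1288 = 946 \cdot 1288 = 1218448$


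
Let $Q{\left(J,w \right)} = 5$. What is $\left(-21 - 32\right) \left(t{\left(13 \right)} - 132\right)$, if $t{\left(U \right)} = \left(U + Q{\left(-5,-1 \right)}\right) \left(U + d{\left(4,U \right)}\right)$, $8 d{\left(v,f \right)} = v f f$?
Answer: $-86019$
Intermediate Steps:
$d{\left(v,f \right)} = \frac{v f^{2}}{8}$ ($d{\left(v,f \right)} = \frac{v f f}{8} = \frac{f v f}{8} = \frac{v f^{2}}{8}$)
$t{\left(U \right)} = \left(5 + U\right) \left(U + \frac{U^{2}}{2}\right)$ ($t{\left(U \right)} = \left(U + 5\right) \left(U + \frac{1}{8} \cdot 4 U^{2}\right) = \left(5 + U\right) \left(U + \frac{U^{2}}{2}\right)$)
$\left(-21 - 32\right) \left(t{\left(13 \right)} - 132\right) = \left(-21 - 32\right) \left(\frac{1}{2} \cdot 13 \left(10 + 13^{2} + 7 \cdot 13\right) - 132\right) = - 53 \left(\frac{1}{2} \cdot 13 \left(10 + 169 + 91\right) - 132\right) = - 53 \left(\frac{1}{2} \cdot 13 \cdot 270 - 132\right) = - 53 \left(1755 - 132\right) = \left(-53\right) 1623 = -86019$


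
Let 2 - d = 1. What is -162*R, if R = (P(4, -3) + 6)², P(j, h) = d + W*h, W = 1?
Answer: -2592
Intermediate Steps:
d = 1 (d = 2 - 1*1 = 2 - 1 = 1)
P(j, h) = 1 + h (P(j, h) = 1 + 1*h = 1 + h)
R = 16 (R = ((1 - 3) + 6)² = (-2 + 6)² = 4² = 16)
-162*R = -162*16 = -2592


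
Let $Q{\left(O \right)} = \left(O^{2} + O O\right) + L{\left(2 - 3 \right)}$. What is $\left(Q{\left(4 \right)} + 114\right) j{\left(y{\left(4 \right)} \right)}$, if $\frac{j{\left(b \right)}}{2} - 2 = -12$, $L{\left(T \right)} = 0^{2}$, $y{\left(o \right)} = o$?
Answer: $-2920$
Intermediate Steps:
$L{\left(T \right)} = 0$
$j{\left(b \right)} = -20$ ($j{\left(b \right)} = 4 + 2 \left(-12\right) = 4 - 24 = -20$)
$Q{\left(O \right)} = 2 O^{2}$ ($Q{\left(O \right)} = \left(O^{2} + O O\right) + 0 = \left(O^{2} + O^{2}\right) + 0 = 2 O^{2} + 0 = 2 O^{2}$)
$\left(Q{\left(4 \right)} + 114\right) j{\left(y{\left(4 \right)} \right)} = \left(2 \cdot 4^{2} + 114\right) \left(-20\right) = \left(2 \cdot 16 + 114\right) \left(-20\right) = \left(32 + 114\right) \left(-20\right) = 146 \left(-20\right) = -2920$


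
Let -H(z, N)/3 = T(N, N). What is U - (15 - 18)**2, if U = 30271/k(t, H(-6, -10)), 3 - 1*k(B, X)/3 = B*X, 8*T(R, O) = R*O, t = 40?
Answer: -10310/4509 ≈ -2.2865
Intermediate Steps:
T(R, O) = O*R/8 (T(R, O) = (R*O)/8 = (O*R)/8 = O*R/8)
H(z, N) = -3*N**2/8 (H(z, N) = -3*N*N/8 = -3*N**2/8)
k(B, X) = 9 - 3*B*X
U = 30271/4509 (U = 30271/(9 - 3*40*(-3/8*(-10)**2)) = 30271/(9 - 3*40*(-3/8*100)) = 30271/(9 - 3*40*(-75/2)) = 30271/(9 + 4500) = 30271/4509 ≈ 6.7135)
U - (15 - 18)**2 = 30271/4509 - (15 - 18)**2 = 30271/4509 - 1*(-3)**2 = 30271/4509 - 1*9 = 30271/4509 - 9 = -10310/4509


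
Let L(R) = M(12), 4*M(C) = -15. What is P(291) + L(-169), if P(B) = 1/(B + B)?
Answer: -4363/1164 ≈ -3.7483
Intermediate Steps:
M(C) = -15/4 (M(C) = (¼)*(-15) = -15/4)
P(B) = 1/(2*B)
L(R) = -15/4
P(291) + L(-169) = (½)/291 - 15/4 = (½)*(1/291) - 15/4 = 1/582 - 15/4 = -4363/1164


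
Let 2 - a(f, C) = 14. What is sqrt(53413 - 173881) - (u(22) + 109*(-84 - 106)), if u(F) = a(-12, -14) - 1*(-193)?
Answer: 20529 + 2*I*sqrt(30117) ≈ 20529.0 + 347.08*I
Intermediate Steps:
a(f, C) = -12 (a(f, C) = 2 - 1*14 = 2 - 14 = -12)
u(F) = 181 (u(F) = -12 - 1*(-193) = -12 + 193 = 181)
sqrt(53413 - 173881) - (u(22) + 109*(-84 - 106)) = sqrt(53413 - 173881) - (181 + 109*(-84 - 106)) = sqrt(-120468) - (181 + 109*(-190)) = 2*I*sqrt(30117) - (181 - 20710) = 2*I*sqrt(30117) - 1*(-20529) = 2*I*sqrt(30117) + 20529 = 20529 + 2*I*sqrt(30117)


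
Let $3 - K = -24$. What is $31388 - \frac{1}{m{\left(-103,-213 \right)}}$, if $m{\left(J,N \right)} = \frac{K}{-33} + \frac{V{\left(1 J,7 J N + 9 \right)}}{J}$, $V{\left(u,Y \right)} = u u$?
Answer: $\frac{35845107}{1142} \approx 31388.0$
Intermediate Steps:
$K = 27$ ($K = 3 - -24 = 3 + 24 = 27$)
$V{\left(u,Y \right)} = u^{2}$
$m{\left(J,N \right)} = - \frac{9}{11} + J$ ($m{\left(J,N \right)} = \frac{27}{-33} + \frac{\left(1 J\right)^{2}}{J} = 27 \left(- \frac{1}{33}\right) + \frac{J^{2}}{J} = - \frac{9}{11} + J$)
$31388 - \frac{1}{m{\left(-103,-213 \right)}} = 31388 - \frac{1}{- \frac{9}{11} - 103} = 31388 - \frac{1}{- \frac{1142}{11}} = 31388 - - \frac{11}{1142} = 31388 + \frac{11}{1142} = \frac{35845107}{1142}$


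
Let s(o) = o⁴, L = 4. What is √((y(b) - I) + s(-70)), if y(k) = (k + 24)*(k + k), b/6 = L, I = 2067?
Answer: √24010237 ≈ 4900.0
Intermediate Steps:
b = 24 (b = 6*4 = 24)
y(k) = 2*k*(24 + k) (y(k) = (24 + k)*(2*k) = 2*k*(24 + k))
√((y(b) - I) + s(-70)) = √((2*24*(24 + 24) - 1*2067) + (-70)⁴) = √((2*24*48 - 2067) + 24010000) = √((2304 - 2067) + 24010000) = √(237 + 24010000) = √24010237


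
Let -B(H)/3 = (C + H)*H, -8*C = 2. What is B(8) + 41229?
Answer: 41043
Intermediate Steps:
C = -¼ (C = -⅛*2 = -¼ ≈ -0.25000)
B(H) = -3*H*(-¼ + H) (B(H) = -3*(-¼ + H)*H = -3*H*(-¼ + H))
B(8) + 41229 = (¾)*8*(1 - 4*8) + 41229 = (¾)*8*(1 - 32) + 41229 = (¾)*8*(-31) + 41229 = -186 + 41229 = 41043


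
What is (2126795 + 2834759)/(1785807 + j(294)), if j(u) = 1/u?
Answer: 1458696876/525027259 ≈ 2.7783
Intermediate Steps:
(2126795 + 2834759)/(1785807 + j(294)) = (2126795 + 2834759)/(1785807 + 1/294) = 4961554/(1785807 + 1/294) = 4961554/(525027259/294) = 4961554*(294/525027259) = 1458696876/525027259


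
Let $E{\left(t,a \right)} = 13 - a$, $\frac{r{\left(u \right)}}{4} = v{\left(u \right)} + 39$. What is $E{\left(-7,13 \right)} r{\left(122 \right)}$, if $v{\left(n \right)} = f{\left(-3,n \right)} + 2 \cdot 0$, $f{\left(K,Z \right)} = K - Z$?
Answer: $0$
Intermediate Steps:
$v{\left(n \right)} = -3 - n$ ($v{\left(n \right)} = \left(-3 - n\right) + 2 \cdot 0 = \left(-3 - n\right) + 0 = -3 - n$)
$r{\left(u \right)} = 144 - 4 u$ ($r{\left(u \right)} = 4 \left(\left(-3 - u\right) + 39\right) = 4 \left(36 - u\right) = 144 - 4 u$)
$E{\left(-7,13 \right)} r{\left(122 \right)} = \left(13 - 13\right) \left(144 - 488\right) = 0 \left(-344\right) = 0$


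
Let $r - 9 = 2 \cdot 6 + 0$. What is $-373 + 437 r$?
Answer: $8804$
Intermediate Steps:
$r = 21$ ($r = 9 + \left(2 \cdot 6 + 0\right) = 9 + \left(12 + 0\right) = 9 + 12 = 21$)
$-373 + 437 r = -373 + 437 \cdot 21 = -373 + 9177 = 8804$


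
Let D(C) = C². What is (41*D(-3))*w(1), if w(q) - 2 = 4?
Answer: 2214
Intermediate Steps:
w(q) = 6 (w(q) = 2 + 4 = 6)
(41*D(-3))*w(1) = (41*(-3)²)*6 = (41*9)*6 = 369*6 = 2214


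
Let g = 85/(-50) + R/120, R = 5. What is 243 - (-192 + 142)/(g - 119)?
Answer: 3512397/14479 ≈ 242.59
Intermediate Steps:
g = -199/120 (g = 85/(-50) + 5/120 = 85*(-1/50) + 5*(1/120) = -17/10 + 1/24 = -199/120 ≈ -1.6583)
243 - (-192 + 142)/(g - 119) = 243 - (-192 + 142)/(-199/120 - 119) = 243 - (-50)/(-14479/120) = 243 - (-50)*(-120)/14479 = 243 - 1*6000/14479 = 243 - 6000/14479 = 3512397/14479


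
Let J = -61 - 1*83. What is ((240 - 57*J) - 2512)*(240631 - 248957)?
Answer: -49423136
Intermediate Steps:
J = -144 (J = -61 - 83 = -144)
((240 - 57*J) - 2512)*(240631 - 248957) = ((240 - 57*(-144)) - 2512)*(240631 - 248957) = ((240 + 8208) - 2512)*(-8326) = (8448 - 2512)*(-8326) = 5936*(-8326) = -49423136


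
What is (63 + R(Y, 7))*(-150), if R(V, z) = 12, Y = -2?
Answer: -11250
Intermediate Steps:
(63 + R(Y, 7))*(-150) = (63 + 12)*(-150) = 75*(-150) = -11250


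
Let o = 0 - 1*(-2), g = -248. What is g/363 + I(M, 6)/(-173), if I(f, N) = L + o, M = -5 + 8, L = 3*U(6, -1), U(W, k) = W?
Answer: -50164/62799 ≈ -0.79880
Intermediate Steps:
o = 2 (o = 0 + 2 = 2)
L = 18 (L = 3*6 = 18)
M = 3
I(f, N) = 20 (I(f, N) = 18 + 2 = 20)
g/363 + I(M, 6)/(-173) = -248/363 + 20/(-173) = -248*1/363 + 20*(-1/173) = -248/363 - 20/173 = -50164/62799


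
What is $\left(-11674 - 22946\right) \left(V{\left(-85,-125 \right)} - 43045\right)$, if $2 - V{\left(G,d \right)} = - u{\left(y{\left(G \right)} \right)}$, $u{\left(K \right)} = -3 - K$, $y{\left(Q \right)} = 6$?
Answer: $1490460240$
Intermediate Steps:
$V{\left(G,d \right)} = -7$ ($V{\left(G,d \right)} = 2 - - (-3 - 6) = 2 - \left(-1\right) \left(-9\right) = 2 - 9 = -7$)
$\left(-11674 - 22946\right) \left(V{\left(-85,-125 \right)} - 43045\right) = \left(-11674 - 22946\right) \left(-7 - 43045\right) = \left(-34620\right) \left(-43052\right) = 1490460240$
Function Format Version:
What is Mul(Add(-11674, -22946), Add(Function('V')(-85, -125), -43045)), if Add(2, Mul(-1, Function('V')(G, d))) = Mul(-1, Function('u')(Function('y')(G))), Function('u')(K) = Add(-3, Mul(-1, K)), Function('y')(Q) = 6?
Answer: 1490460240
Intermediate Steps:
Function('V')(G, d) = -7 (Function('V')(G, d) = Add(2, Mul(-1, Mul(-1, Add(-3, Mul(-1, 6))))) = Add(2, Mul(-1, Mul(-1, Add(-3, -6)))) = Add(2, Mul(-1, Mul(-1, -9))) = Add(2, Mul(-1, 9)) = Add(2, -9) = -7)
Mul(Add(-11674, -22946), Add(Function('V')(-85, -125), -43045)) = Mul(Add(-11674, -22946), Add(-7, -43045)) = Mul(-34620, -43052) = 1490460240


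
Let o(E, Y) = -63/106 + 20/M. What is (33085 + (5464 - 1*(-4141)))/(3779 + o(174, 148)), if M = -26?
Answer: 58826820/5205583 ≈ 11.301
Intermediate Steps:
o(E, Y) = -1879/1378 (o(E, Y) = -63/106 + 20/(-26) = -63*1/106 + 20*(-1/26) = -63/106 - 10/13 = -1879/1378)
(33085 + (5464 - 1*(-4141)))/(3779 + o(174, 148)) = (33085 + (5464 - 1*(-4141)))/(3779 - 1879/1378) = (33085 + (5464 + 4141))/(5205583/1378) = (33085 + 9605)*(1378/5205583) = 42690*(1378/5205583) = 58826820/5205583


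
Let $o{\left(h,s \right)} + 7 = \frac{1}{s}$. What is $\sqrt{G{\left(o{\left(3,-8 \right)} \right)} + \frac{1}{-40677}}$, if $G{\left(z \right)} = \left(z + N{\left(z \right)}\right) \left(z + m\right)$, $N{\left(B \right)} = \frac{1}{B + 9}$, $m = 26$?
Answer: $\frac{i \sqrt{36598019793335}}{542360} \approx 11.154 i$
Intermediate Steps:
$N{\left(B \right)} = \frac{1}{9 + B}$
$o{\left(h,s \right)} = -7 + \frac{1}{s}$
$G{\left(z \right)} = \left(26 + z\right) \left(z + \frac{1}{9 + z}\right)$ ($G{\left(z \right)} = \left(z + \frac{1}{9 + z}\right) \left(z + 26\right) = \left(z + \frac{1}{9 + z}\right) \left(26 + z\right) = \left(26 + z\right) \left(z + \frac{1}{9 + z}\right)$)
$\sqrt{G{\left(o{\left(3,-8 \right)} \right)} + \frac{1}{-40677}} = \sqrt{\frac{26 - \left(7 - \frac{1}{-8}\right) + \left(-7 + \frac{1}{-8}\right) \left(9 - \left(7 - \frac{1}{-8}\right)\right) \left(26 - \left(7 - \frac{1}{-8}\right)\right)}{9 - \left(7 - \frac{1}{-8}\right)} + \frac{1}{-40677}} = \sqrt{\frac{26 - \frac{57}{8} + \left(-7 - \frac{1}{8}\right) \left(9 - \frac{57}{8}\right) \left(26 - \frac{57}{8}\right)}{9 - \frac{57}{8}} - \frac{1}{40677}} = \sqrt{\frac{26 - \frac{57}{8} - \frac{57 \left(9 - \frac{57}{8}\right) \left(26 - \frac{57}{8}\right)}{8}}{9 - \frac{57}{8}} - \frac{1}{40677}} = \sqrt{\frac{26 - \frac{57}{8} - \frac{855}{64} \cdot \frac{151}{8}}{\frac{15}{8}} - \frac{1}{40677}} = \sqrt{\frac{8 \left(26 - \frac{57}{8} - \frac{129105}{512}\right)}{15} - \frac{1}{40677}} = \sqrt{\frac{8}{15} \left(- \frac{119441}{512}\right) - \frac{1}{40677}} = \sqrt{- \frac{119441}{960} - \frac{1}{40677}} = \sqrt{- \frac{539833613}{4338880}} = \frac{i \sqrt{36598019793335}}{542360}$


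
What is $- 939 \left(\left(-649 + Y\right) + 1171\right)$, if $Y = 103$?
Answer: $-586875$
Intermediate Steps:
$- 939 \left(\left(-649 + Y\right) + 1171\right) = - 939 \left(\left(-649 + 103\right) + 1171\right) = - 939 \left(-546 + 1171\right) = \left(-939\right) 625 = -586875$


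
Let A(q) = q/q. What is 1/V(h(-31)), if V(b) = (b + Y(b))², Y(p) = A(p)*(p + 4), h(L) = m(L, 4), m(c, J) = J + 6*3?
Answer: 1/2304 ≈ 0.00043403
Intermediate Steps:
m(c, J) = 18 + J (m(c, J) = J + 18 = 18 + J)
A(q) = 1
h(L) = 22 (h(L) = 18 + 4 = 22)
Y(p) = 4 + p (Y(p) = 1*(p + 4) = 1*(4 + p) = 4 + p)
V(b) = (4 + 2*b)² (V(b) = (b + (4 + b))² = (4 + 2*b)²)
1/V(h(-31)) = 1/(4*(2 + 22)²) = 1/(4*24²) = 1/(4*576) = 1/2304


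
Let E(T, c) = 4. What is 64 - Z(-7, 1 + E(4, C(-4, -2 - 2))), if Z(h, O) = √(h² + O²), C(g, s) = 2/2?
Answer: 64 - √74 ≈ 55.398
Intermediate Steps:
C(g, s) = 1 (C(g, s) = 2*(½) = 1)
Z(h, O) = √(O² + h²)
64 - Z(-7, 1 + E(4, C(-4, -2 - 2))) = 64 - √((1 + 4)² + (-7)²) = 64 - √(5² + 49) = 64 - √(25 + 49) = 64 - √74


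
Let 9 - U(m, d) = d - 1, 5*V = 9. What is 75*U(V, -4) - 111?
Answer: 939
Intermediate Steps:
V = 9/5 (V = (⅕)*9 = 9/5 ≈ 1.8000)
U(m, d) = 10 - d (U(m, d) = 9 - (d - 1) = 9 - (-1 + d) = 9 + (1 - d) = 10 - d)
75*U(V, -4) - 111 = 75*(10 - 1*(-4)) - 111 = 75*(10 + 4) - 111 = 75*14 - 111 = 1050 - 111 = 939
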